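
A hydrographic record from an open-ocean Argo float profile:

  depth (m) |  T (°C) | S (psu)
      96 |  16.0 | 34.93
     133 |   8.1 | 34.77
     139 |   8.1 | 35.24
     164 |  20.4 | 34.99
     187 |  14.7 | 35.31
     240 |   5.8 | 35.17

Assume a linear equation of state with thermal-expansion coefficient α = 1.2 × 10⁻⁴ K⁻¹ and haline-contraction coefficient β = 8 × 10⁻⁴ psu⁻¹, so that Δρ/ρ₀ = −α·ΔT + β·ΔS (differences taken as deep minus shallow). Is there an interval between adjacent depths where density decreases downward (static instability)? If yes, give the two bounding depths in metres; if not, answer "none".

139–164 m

Evaluate Δρ/ρ₀ = −αΔT + βΔS across each adjacent pair:
  96–133 m: −αΔT+βΔS = −(1.2 × 10⁻⁴)(-7.9)+(8 × 10⁻⁴)(-0.16) = 8.2 × 10⁻⁴ → stable
  133–139 m: −αΔT+βΔS = −(1.2 × 10⁻⁴)(+0.0)+(8 × 10⁻⁴)(+0.47) = 3.8 × 10⁻⁴ → stable
  139–164 m: −αΔT+βΔS = −(1.2 × 10⁻⁴)(+12.3)+(8 × 10⁻⁴)(-0.25) = -1.7 × 10⁻³ → UNSTABLE
  164–187 m: −αΔT+βΔS = −(1.2 × 10⁻⁴)(-5.7)+(8 × 10⁻⁴)(+0.32) = 9.4 × 10⁻⁴ → stable
  187–240 m: −αΔT+βΔS = −(1.2 × 10⁻⁴)(-8.9)+(8 × 10⁻⁴)(-0.14) = 9.6 × 10⁻⁴ → stable
The 139–164 m interval has Δρ < 0: lighter water underlies denser water.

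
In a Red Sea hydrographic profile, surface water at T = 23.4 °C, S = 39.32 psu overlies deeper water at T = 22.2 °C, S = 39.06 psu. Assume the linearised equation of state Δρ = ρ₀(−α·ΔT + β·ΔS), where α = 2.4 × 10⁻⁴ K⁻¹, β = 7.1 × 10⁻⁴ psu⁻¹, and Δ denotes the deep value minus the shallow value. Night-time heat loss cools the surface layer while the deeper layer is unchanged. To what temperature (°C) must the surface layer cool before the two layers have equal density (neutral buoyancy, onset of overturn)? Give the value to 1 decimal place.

Neutral buoyancy requires Δρ = 0, i.e. −α(T_deep − T_surf′) + β(S_deep − S_surf) = 0.
T_surf′ = T_deep − (β/α)·ΔS = 22.2 − (7.1 × 10⁻⁴/2.4 × 10⁻⁴)·(-0.26) = 22.969 °C.
Cooling required: 23.4 − (22.969) = 0.431 °C.

23.0 °C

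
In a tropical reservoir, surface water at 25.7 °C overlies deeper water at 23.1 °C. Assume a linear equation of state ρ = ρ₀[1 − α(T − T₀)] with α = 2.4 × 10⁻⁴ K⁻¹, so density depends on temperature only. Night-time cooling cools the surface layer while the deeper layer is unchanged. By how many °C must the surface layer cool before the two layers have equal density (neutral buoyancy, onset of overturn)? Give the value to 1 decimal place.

2.6 °C

With temperature the only control, equal density requires T_surf′ = T_deep.
T_surf′ = 23.1 °C.
Cooling required: 25.7 − 23.1 = 2.6 °C.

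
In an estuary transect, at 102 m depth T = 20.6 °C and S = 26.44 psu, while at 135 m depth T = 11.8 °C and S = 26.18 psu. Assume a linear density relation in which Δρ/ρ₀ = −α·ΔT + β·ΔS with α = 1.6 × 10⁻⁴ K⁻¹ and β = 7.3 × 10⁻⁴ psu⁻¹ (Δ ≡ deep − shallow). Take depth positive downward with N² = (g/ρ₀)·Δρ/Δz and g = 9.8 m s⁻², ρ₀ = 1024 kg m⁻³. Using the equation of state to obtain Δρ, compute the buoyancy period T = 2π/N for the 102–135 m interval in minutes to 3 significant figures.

ΔT = -8.8 K, ΔS = -0.26 psu (deep − shallow).
Δρ/ρ₀ = −αΔT + βΔS = 1.408 × 10⁻³ − 1.898 × 10⁻⁴ = 1.2182 × 10⁻³, so Δρ ≈ 1.247 kg m⁻³.
N² = (g/ρ₀)·Δρ/Δz = g·(Δρ/ρ₀)/Δz = 9.8 × 1.2182 × 10⁻³ / 33 = 3.6177 × 10⁻⁴ s⁻².
N = √(3.6177 × 10⁻⁴) = 0.019020 rad s⁻¹ → T = 2π/N = 330.35 s = 5.5058 min ≈ 5.51 min.

5.51 min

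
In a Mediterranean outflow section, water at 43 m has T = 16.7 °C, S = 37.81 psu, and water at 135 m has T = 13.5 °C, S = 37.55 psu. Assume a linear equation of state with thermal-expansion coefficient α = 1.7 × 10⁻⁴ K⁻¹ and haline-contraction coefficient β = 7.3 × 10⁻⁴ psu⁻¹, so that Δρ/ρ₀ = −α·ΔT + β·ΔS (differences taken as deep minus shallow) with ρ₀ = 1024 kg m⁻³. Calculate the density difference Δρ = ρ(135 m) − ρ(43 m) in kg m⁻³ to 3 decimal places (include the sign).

+0.363 kg m⁻³

ΔT = -3.2 K, ΔS = -0.26 psu (deep − shallow).
Δρ/ρ₀ = −(1.7 × 10⁻⁴)(-3.2) + (7.3 × 10⁻⁴)(-0.26) = 3.542 × 10⁻⁴.
Δρ = 1024 × (3.542 × 10⁻⁴) = +0.363 kg m⁻³.
Positive Δρ: denser below, stable.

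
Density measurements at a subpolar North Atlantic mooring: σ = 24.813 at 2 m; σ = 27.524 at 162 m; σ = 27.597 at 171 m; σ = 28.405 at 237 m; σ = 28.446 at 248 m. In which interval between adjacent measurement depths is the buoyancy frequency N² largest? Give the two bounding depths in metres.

Compute the density gradient over each adjacent pair:
  2–162 m: Δρ/Δz = 2.711/160 = 0.017 kg m⁻⁴
  162–171 m: Δρ/Δz = 0.073/9 = 8.1 × 10⁻³ kg m⁻⁴
  171–237 m: Δρ/Δz = 0.808/66 = 0.012 kg m⁻⁴
  237–248 m: Δρ/Δz = 0.041/11 = 3.7 × 10⁻³ kg m⁻⁴
The largest gradient is in the 2–162 m interval — the pycnocline.

2–162 m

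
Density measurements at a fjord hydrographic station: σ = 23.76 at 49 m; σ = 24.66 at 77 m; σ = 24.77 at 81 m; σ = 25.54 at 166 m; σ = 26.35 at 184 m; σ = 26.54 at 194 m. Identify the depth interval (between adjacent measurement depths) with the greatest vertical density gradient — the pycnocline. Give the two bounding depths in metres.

Compute the density gradient over each adjacent pair:
  49–77 m: Δρ/Δz = 0.90/28 = 0.032 kg m⁻⁴
  77–81 m: Δρ/Δz = 0.11/4 = 0.028 kg m⁻⁴
  81–166 m: Δρ/Δz = 0.77/85 = 9.1 × 10⁻³ kg m⁻⁴
  166–184 m: Δρ/Δz = 0.81/18 = 0.045 kg m⁻⁴
  184–194 m: Δρ/Δz = 0.19/10 = 0.019 kg m⁻⁴
The largest gradient is in the 166–184 m interval — the pycnocline.

166–184 m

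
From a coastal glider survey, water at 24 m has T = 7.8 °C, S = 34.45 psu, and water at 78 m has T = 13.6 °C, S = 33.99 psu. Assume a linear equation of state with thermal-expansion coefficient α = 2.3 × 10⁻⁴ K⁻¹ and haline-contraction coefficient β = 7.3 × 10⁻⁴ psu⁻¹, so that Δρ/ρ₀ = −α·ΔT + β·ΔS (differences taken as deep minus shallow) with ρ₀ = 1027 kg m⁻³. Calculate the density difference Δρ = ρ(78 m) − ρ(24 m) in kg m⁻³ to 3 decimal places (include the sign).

-1.715 kg m⁻³

ΔT = +5.8 K, ΔS = -0.46 psu (deep − shallow).
Δρ/ρ₀ = −(2.3 × 10⁻⁴)(+5.8) + (7.3 × 10⁻⁴)(-0.46) = -1.6698 × 10⁻³.
Δρ = 1027 × (-1.6698 × 10⁻³) = -1.715 kg m⁻³.
Negative Δρ: lighter below, statically unstable.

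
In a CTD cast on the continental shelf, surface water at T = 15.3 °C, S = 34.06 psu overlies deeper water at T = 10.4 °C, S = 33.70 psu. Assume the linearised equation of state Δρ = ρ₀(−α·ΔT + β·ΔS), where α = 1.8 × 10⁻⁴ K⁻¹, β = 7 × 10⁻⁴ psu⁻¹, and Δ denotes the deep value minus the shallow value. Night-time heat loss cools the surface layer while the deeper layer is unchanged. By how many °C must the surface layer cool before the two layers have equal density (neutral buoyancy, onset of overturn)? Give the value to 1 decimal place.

Neutral buoyancy requires Δρ = 0, i.e. −α(T_deep − T_surf′) + β(S_deep − S_surf) = 0.
T_surf′ = T_deep − (β/α)·ΔS = 10.4 − (7 × 10⁻⁴/1.8 × 10⁻⁴)·(-0.36) = 11.800 °C.
Cooling required: 15.3 − (11.800) = 3.500 °C.

3.5 °C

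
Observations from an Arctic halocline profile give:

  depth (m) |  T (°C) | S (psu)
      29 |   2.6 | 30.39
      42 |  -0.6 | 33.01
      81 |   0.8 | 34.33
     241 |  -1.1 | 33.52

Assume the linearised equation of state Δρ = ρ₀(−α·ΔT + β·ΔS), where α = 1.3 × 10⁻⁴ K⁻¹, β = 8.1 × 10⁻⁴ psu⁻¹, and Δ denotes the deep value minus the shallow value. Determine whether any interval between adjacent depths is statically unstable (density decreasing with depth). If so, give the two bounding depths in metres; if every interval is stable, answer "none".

81–241 m

Evaluate Δρ/ρ₀ = −αΔT + βΔS across each adjacent pair:
  29–42 m: −αΔT+βΔS = −(1.3 × 10⁻⁴)(-3.2)+(8.1 × 10⁻⁴)(+2.62) = 2.5 × 10⁻³ → stable
  42–81 m: −αΔT+βΔS = −(1.3 × 10⁻⁴)(+1.4)+(8.1 × 10⁻⁴)(+1.32) = 8.9 × 10⁻⁴ → stable
  81–241 m: −αΔT+βΔS = −(1.3 × 10⁻⁴)(-1.9)+(8.1 × 10⁻⁴)(-0.81) = -4.1 × 10⁻⁴ → UNSTABLE
The 81–241 m interval has Δρ < 0: lighter water underlies denser water.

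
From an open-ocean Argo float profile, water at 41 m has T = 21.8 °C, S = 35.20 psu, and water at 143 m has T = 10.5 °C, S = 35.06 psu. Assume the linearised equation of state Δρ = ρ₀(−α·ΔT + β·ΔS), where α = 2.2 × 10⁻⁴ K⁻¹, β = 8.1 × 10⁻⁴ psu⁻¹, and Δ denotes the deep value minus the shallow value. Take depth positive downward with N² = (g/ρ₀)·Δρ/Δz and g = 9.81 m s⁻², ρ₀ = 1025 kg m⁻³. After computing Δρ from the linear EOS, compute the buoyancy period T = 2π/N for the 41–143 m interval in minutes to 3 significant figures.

ΔT = -11.3 K, ΔS = -0.14 psu (deep − shallow).
Δρ/ρ₀ = −αΔT + βΔS = 2.486 × 10⁻³ − 1.134 × 10⁻⁴ = 2.3726 × 10⁻³, so Δρ ≈ 2.432 kg m⁻³.
N² = (g/ρ₀)·Δρ/Δz = g·(Δρ/ρ₀)/Δz = 9.81 × 2.3726 × 10⁻³ / 102 = 2.2819 × 10⁻⁴ s⁻².
N = √(2.2819 × 10⁻⁴) = 0.015106 rad s⁻¹ → T = 2π/N = 415.94 s = 6.9323 min ≈ 6.93 min.

6.93 min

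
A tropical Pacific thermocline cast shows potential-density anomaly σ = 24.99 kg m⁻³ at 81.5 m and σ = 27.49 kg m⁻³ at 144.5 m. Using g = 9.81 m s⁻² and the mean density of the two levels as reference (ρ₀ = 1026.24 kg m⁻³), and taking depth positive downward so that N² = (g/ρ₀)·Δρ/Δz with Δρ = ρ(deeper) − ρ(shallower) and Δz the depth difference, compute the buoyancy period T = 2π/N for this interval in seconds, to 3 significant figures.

Δρ = 1027.49 − 1024.99 = 2.50 kg m⁻³ over Δz = 144.5 − 81.5 = 63 m.
N² = (9.81/1026.24) × (2.50/63) = 3.7933 × 10⁻⁴ s⁻².
N = √(3.7933 × 10⁻⁴) = 0.019476 rad s⁻¹, so T = 2π/N = 322.61 s ≈ 323 s.

323 s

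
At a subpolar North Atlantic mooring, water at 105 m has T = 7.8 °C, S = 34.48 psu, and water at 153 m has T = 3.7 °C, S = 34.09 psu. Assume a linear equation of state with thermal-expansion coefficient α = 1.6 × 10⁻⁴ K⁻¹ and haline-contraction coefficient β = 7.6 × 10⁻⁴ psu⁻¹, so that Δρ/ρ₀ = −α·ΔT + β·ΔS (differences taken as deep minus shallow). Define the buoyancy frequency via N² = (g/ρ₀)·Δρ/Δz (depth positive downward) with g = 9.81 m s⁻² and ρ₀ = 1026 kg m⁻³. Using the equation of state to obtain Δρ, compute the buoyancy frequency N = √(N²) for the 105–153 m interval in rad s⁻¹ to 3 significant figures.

8.57 × 10⁻³ rad s⁻¹

ΔT = -4.1 K, ΔS = -0.39 psu (deep − shallow).
Δρ/ρ₀ = −αΔT + βΔS = 6.56 × 10⁻⁴ − 2.964 × 10⁻⁴ = 3.596 × 10⁻⁴, so Δρ ≈ 0.3689 kg m⁻³.
N² = (g/ρ₀)·Δρ/Δz = g·(Δρ/ρ₀)/Δz = 9.81 × 3.596 × 10⁻⁴ / 48 = 7.3493 × 10⁻⁵ s⁻².
N = √(7.3493 × 10⁻⁵) = 8.5728 × 10⁻³ rad s⁻¹ ≈ 8.57 × 10⁻³ rad s⁻¹.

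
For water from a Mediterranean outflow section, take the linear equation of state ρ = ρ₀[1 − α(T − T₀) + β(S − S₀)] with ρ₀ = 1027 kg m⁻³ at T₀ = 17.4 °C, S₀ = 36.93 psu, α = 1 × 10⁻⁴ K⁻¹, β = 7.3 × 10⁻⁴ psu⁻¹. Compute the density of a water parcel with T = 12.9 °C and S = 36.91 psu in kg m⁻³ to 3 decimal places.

1027.447 kg m⁻³

T − T₀ = -4.5 K, S − S₀ = -0.02 psu.
Bracket = 1 − α·(-4.5) + β·(-0.02) = 1 + (4.354 × 10⁻⁴) = 1.0004354.
ρ = 1027 × 1.0004354 = 1027.447 kg m⁻³.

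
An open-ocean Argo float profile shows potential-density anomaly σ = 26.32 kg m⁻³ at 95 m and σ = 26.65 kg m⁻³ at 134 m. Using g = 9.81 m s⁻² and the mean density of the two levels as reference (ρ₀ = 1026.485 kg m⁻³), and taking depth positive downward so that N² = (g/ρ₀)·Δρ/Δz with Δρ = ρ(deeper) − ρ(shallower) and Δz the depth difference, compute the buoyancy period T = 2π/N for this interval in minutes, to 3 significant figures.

11.6 min

Δρ = 1026.65 − 1026.32 = 0.33 kg m⁻³ over Δz = 134 − 95 = 39 m.
N² = (9.81/1026.485) × (0.33/39) = 8.0866 × 10⁻⁵ s⁻².
N = √(8.0866 × 10⁻⁵) = 8.9926 × 10⁻³ rad s⁻¹, so T = 2π/N = 698.71 s = 11.645 min ≈ 11.6 min.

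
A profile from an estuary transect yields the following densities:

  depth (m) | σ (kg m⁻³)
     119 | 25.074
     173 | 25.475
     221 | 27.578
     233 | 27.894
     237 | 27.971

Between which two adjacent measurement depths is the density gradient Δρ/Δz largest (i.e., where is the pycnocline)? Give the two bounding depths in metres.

Compute the density gradient over each adjacent pair:
  119–173 m: Δρ/Δz = 0.401/54 = 7.4 × 10⁻³ kg m⁻⁴
  173–221 m: Δρ/Δz = 2.103/48 = 0.044 kg m⁻⁴
  221–233 m: Δρ/Δz = 0.316/12 = 0.026 kg m⁻⁴
  233–237 m: Δρ/Δz = 0.077/4 = 0.019 kg m⁻⁴
The largest gradient is in the 173–221 m interval — the pycnocline.

173–221 m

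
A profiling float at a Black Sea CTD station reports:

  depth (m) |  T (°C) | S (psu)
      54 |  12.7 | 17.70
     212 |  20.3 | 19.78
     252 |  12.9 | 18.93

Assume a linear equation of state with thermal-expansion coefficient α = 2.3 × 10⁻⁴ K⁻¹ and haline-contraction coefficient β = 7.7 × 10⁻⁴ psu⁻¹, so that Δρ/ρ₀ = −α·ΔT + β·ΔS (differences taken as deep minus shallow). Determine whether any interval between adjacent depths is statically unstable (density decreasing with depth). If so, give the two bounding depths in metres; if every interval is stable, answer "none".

54–212 m

Evaluate Δρ/ρ₀ = −αΔT + βΔS across each adjacent pair:
  54–212 m: −αΔT+βΔS = −(2.3 × 10⁻⁴)(+7.6)+(7.7 × 10⁻⁴)(+2.08) = -1.5 × 10⁻⁴ → UNSTABLE
  212–252 m: −αΔT+βΔS = −(2.3 × 10⁻⁴)(-7.4)+(7.7 × 10⁻⁴)(-0.85) = 1.0 × 10⁻³ → stable
The 54–212 m interval has Δρ < 0: lighter water underlies denser water.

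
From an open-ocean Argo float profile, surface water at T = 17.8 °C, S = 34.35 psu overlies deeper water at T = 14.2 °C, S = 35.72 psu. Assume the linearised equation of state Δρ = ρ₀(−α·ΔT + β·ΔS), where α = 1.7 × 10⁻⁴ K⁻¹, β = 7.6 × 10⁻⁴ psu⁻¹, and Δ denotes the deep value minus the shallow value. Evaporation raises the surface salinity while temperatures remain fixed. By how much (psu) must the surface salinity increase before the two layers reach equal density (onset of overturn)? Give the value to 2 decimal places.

Neutral buoyancy requires −α(T_deep − T_surf) + β(S_deep − S_surf′) = 0.
S_surf′ = S_deep − (α/β)·ΔT = 35.72 − (1.7 × 10⁻⁴/7.6 × 10⁻⁴)·(-3.6) = 36.5253 psu.
Increase required: 36.5253 − 34.35 = 2.1753 psu.

2.18 psu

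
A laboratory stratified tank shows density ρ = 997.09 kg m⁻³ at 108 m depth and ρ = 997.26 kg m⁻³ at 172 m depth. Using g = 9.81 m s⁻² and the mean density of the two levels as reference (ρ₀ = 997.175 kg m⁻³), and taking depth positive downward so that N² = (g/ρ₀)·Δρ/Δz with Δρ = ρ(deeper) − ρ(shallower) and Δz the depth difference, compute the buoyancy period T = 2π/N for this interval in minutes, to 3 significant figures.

Δρ = 997.26 − 997.09 = 0.17 kg m⁻³ over Δz = 172 − 108 = 64 m.
N² = (9.81/997.175) × (0.17/64) = 2.6132 × 10⁻⁵ s⁻².
N = √(2.6132 × 10⁻⁵) = 5.1119 × 10⁻³ rad s⁻¹, so T = 2π/N = 1.2291 × 10³ s = 20.485 min ≈ 20.5 min.

20.5 min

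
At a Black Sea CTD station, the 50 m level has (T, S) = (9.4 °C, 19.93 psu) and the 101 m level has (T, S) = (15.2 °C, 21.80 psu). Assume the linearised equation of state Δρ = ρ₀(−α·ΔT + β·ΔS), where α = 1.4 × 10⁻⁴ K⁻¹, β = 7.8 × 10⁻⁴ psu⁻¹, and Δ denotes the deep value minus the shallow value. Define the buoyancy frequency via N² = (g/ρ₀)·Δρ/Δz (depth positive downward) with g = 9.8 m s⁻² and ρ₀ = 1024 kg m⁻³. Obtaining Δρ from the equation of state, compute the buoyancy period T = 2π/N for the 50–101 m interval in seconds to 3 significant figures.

564 s

ΔT = +5.8 K, ΔS = +1.87 psu (deep − shallow).
Δρ/ρ₀ = −αΔT + βΔS = -8.12 × 10⁻⁴ + 1.4586 × 10⁻³ = 6.466 × 10⁻⁴, so Δρ ≈ 0.6621 kg m⁻³.
N² = (g/ρ₀)·Δρ/Δz = g·(Δρ/ρ₀)/Δz = 9.8 × 6.466 × 10⁻⁴ / 51 = 1.2425 × 10⁻⁴ s⁻².
N = √(1.2425 × 10⁻⁴) = 0.011147 rad s⁻¹ → T = 2π/N = 563.67 s ≈ 564 s.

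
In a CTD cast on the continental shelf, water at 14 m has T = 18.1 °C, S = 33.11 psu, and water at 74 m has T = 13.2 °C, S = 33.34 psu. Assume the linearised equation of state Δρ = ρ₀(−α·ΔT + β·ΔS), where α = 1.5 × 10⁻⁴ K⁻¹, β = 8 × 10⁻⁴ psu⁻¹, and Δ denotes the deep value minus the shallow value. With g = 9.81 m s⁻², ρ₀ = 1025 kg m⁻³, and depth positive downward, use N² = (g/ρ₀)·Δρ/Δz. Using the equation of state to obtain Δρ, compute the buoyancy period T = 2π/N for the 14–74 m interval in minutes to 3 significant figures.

ΔT = -4.9 K, ΔS = +0.23 psu (deep − shallow).
Δρ/ρ₀ = −αΔT + βΔS = 7.35 × 10⁻⁴ + 1.84 × 10⁻⁴ = 9.19 × 10⁻⁴, so Δρ ≈ 0.9420 kg m⁻³.
N² = (g/ρ₀)·Δρ/Δz = g·(Δρ/ρ₀)/Δz = 9.81 × 9.19 × 10⁻⁴ / 60 = 1.5026 × 10⁻⁴ s⁻².
N = √(1.5026 × 10⁻⁴) = 0.012258 rad s⁻¹ → T = 2π/N = 512.58 s = 8.5430 min ≈ 8.54 min.

8.54 min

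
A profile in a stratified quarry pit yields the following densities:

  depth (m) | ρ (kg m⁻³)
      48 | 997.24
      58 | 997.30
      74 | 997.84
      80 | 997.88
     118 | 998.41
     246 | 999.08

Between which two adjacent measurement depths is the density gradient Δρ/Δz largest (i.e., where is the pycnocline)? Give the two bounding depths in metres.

Compute the density gradient over each adjacent pair:
  48–58 m: Δρ/Δz = 0.06/10 = 6.0 × 10⁻³ kg m⁻⁴
  58–74 m: Δρ/Δz = 0.54/16 = 0.034 kg m⁻⁴
  74–80 m: Δρ/Δz = 0.04/6 = 6.7 × 10⁻³ kg m⁻⁴
  80–118 m: Δρ/Δz = 0.53/38 = 0.014 kg m⁻⁴
  118–246 m: Δρ/Δz = 0.67/128 = 5.2 × 10⁻³ kg m⁻⁴
The largest gradient is in the 58–74 m interval — the pycnocline.

58–74 m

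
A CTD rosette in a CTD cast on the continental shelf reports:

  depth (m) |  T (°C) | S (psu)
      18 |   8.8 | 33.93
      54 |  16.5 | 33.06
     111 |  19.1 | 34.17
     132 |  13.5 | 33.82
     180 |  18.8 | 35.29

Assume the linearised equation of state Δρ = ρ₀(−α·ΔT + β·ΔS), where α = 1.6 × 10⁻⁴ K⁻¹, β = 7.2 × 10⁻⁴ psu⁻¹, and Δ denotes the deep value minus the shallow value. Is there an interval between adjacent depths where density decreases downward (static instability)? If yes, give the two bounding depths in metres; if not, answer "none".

18–54 m

Evaluate Δρ/ρ₀ = −αΔT + βΔS across each adjacent pair:
  18–54 m: −αΔT+βΔS = −(1.6 × 10⁻⁴)(+7.7)+(7.2 × 10⁻⁴)(-0.87) = -1.9 × 10⁻³ → UNSTABLE
  54–111 m: −αΔT+βΔS = −(1.6 × 10⁻⁴)(+2.6)+(7.2 × 10⁻⁴)(+1.11) = 3.8 × 10⁻⁴ → stable
  111–132 m: −αΔT+βΔS = −(1.6 × 10⁻⁴)(-5.6)+(7.2 × 10⁻⁴)(-0.35) = 6.4 × 10⁻⁴ → stable
  132–180 m: −αΔT+βΔS = −(1.6 × 10⁻⁴)(+5.3)+(7.2 × 10⁻⁴)(+1.47) = 2.1 × 10⁻⁴ → stable
The 18–54 m interval has Δρ < 0: lighter water underlies denser water.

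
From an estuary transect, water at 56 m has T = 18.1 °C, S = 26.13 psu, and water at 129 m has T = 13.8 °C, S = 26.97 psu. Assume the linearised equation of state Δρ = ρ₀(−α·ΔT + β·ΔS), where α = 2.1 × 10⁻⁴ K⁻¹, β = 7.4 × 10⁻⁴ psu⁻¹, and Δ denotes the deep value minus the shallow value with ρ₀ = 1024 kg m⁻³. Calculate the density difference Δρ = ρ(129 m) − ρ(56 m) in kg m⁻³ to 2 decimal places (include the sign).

+1.56 kg m⁻³

ΔT = -4.3 K, ΔS = +0.84 psu (deep − shallow).
Δρ/ρ₀ = −(2.1 × 10⁻⁴)(-4.3) + (7.4 × 10⁻⁴)(+0.84) = 1.5246 × 10⁻³.
Δρ = 1024 × (1.5246 × 10⁻³) = +1.56 kg m⁻³.
Positive Δρ: denser below, stable.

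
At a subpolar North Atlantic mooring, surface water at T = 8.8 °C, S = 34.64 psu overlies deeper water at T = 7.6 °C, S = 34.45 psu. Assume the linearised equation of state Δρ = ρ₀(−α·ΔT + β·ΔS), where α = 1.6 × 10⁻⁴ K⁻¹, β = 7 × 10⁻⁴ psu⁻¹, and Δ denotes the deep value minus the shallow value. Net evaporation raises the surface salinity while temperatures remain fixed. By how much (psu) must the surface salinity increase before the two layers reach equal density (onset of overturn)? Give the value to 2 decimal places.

0.08 psu

Neutral buoyancy requires −α(T_deep − T_surf) + β(S_deep − S_surf′) = 0.
S_surf′ = S_deep − (α/β)·ΔT = 34.45 − (1.6 × 10⁻⁴/7 × 10⁻⁴)·(-1.2) = 34.7243 psu.
Increase required: 34.7243 − 34.64 = 0.0843 psu.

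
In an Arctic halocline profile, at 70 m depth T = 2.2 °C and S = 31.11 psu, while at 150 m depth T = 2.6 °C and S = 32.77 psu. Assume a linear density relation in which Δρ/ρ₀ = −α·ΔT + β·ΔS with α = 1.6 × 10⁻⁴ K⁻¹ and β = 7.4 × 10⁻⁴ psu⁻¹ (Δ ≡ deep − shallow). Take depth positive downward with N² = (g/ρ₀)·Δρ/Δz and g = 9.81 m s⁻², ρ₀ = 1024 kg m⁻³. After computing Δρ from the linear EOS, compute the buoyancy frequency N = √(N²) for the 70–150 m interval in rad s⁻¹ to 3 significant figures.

ΔT = +0.4 K, ΔS = +1.66 psu (deep − shallow).
Δρ/ρ₀ = −αΔT + βΔS = -6.40 × 10⁻⁵ + 1.2284 × 10⁻³ = 1.1644 × 10⁻³, so Δρ ≈ 1.192 kg m⁻³.
N² = (g/ρ₀)·Δρ/Δz = g·(Δρ/ρ₀)/Δz = 9.81 × 1.1644 × 10⁻³ / 80 = 1.4278 × 10⁻⁴ s⁻².
N = √(1.4278 × 10⁻⁴) = 0.011949 rad s⁻¹ ≈ 0.0119 rad s⁻¹.

0.0119 rad s⁻¹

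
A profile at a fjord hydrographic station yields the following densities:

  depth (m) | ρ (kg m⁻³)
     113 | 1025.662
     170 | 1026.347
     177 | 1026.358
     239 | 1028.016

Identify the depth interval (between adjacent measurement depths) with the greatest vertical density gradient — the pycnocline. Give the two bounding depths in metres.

177–239 m

Compute the density gradient over each adjacent pair:
  113–170 m: Δρ/Δz = 0.685/57 = 0.012 kg m⁻⁴
  170–177 m: Δρ/Δz = 0.011/7 = 1.6 × 10⁻³ kg m⁻⁴
  177–239 m: Δρ/Δz = 1.658/62 = 0.027 kg m⁻⁴
The largest gradient is in the 177–239 m interval — the pycnocline.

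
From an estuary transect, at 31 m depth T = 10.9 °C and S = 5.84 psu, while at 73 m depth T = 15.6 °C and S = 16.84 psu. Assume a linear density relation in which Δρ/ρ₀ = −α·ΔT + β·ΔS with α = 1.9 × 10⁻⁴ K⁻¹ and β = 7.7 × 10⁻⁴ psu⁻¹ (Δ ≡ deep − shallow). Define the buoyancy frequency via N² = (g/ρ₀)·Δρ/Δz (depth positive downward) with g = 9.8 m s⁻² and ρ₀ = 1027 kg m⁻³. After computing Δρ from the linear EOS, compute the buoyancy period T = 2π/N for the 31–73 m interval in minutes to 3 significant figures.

2.49 min

ΔT = +4.7 K, ΔS = +11.00 psu (deep − shallow).
Δρ/ρ₀ = −αΔT + βΔS = -8.93 × 10⁻⁴ + 8.47 × 10⁻³ = 7.577 × 10⁻³, so Δρ ≈ 7.782 kg m⁻³.
N² = (g/ρ₀)·Δρ/Δz = g·(Δρ/ρ₀)/Δz = 9.8 × 7.577 × 10⁻³ / 42 = 1.7680 × 10⁻³ s⁻².
N = √(1.7680 × 10⁻³) = 0.042048 rad s⁻¹ → T = 2π/N = 149.43 s = 2.4905 min ≈ 2.49 min.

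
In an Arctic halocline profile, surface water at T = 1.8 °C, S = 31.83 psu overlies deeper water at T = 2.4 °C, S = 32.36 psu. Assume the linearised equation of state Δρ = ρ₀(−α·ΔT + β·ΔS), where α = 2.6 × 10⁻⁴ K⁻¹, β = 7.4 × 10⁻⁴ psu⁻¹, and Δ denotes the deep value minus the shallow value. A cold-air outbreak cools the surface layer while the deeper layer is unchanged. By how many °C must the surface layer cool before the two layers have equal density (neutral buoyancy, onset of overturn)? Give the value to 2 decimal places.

Neutral buoyancy requires Δρ = 0, i.e. −α(T_deep − T_surf′) + β(S_deep − S_surf) = 0.
T_surf′ = T_deep − (β/α)·ΔS = 2.4 − (7.4 × 10⁻⁴/2.6 × 10⁻⁴)·(+0.53) = 0.8915 °C.
Cooling required: 1.8 − (0.8915) = 0.9085 °C.

0.91 °C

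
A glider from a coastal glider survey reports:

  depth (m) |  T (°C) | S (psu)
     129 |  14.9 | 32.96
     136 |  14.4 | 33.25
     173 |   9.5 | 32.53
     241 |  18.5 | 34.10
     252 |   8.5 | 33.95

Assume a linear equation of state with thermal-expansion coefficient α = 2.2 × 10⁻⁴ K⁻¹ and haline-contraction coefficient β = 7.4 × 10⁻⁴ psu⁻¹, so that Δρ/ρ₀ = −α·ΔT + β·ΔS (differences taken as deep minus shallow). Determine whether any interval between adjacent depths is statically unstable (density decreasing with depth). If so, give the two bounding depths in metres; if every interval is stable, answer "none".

173–241 m

Evaluate Δρ/ρ₀ = −αΔT + βΔS across each adjacent pair:
  129–136 m: −αΔT+βΔS = −(2.2 × 10⁻⁴)(-0.5)+(7.4 × 10⁻⁴)(+0.29) = 3.2 × 10⁻⁴ → stable
  136–173 m: −αΔT+βΔS = −(2.2 × 10⁻⁴)(-4.9)+(7.4 × 10⁻⁴)(-0.72) = 5.5 × 10⁻⁴ → stable
  173–241 m: −αΔT+βΔS = −(2.2 × 10⁻⁴)(+9.0)+(7.4 × 10⁻⁴)(+1.57) = -8.2 × 10⁻⁴ → UNSTABLE
  241–252 m: −αΔT+βΔS = −(2.2 × 10⁻⁴)(-10.0)+(7.4 × 10⁻⁴)(-0.15) = 2.1 × 10⁻³ → stable
The 173–241 m interval has Δρ < 0: lighter water underlies denser water.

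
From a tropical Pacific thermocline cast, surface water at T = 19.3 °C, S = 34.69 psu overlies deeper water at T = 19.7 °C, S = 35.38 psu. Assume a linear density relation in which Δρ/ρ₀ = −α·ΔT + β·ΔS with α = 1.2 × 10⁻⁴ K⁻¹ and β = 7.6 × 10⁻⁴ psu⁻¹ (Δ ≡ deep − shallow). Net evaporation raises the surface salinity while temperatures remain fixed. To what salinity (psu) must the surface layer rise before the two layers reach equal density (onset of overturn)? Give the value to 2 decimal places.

35.32 psu

Neutral buoyancy requires −α(T_deep − T_surf) + β(S_deep − S_surf′) = 0.
S_surf′ = S_deep − (α/β)·ΔT = 35.38 − (1.2 × 10⁻⁴/7.6 × 10⁻⁴)·(+0.4) = 35.3168 psu.
Increase required: 35.3168 − 34.69 = 0.6268 psu.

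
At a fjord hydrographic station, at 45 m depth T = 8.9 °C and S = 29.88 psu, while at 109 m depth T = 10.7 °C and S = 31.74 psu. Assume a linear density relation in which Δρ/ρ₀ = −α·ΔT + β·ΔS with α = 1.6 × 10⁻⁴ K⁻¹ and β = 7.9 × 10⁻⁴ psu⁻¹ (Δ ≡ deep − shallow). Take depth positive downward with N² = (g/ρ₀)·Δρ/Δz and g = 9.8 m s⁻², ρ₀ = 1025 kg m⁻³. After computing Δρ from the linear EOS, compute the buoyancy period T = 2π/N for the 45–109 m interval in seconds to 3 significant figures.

ΔT = +1.8 K, ΔS = +1.86 psu (deep − shallow).
Δρ/ρ₀ = −αΔT + βΔS = -2.88 × 10⁻⁴ + 1.4694 × 10⁻³ = 1.1814 × 10⁻³, so Δρ ≈ 1.211 kg m⁻³.
N² = (g/ρ₀)·Δρ/Δz = g·(Δρ/ρ₀)/Δz = 9.8 × 1.1814 × 10⁻³ / 64 = 1.8090 × 10⁻⁴ s⁻².
N = √(1.8090 × 10⁻⁴) = 0.013450 rad s⁻¹ → T = 2π/N = 467.15 s ≈ 467 s.

467 s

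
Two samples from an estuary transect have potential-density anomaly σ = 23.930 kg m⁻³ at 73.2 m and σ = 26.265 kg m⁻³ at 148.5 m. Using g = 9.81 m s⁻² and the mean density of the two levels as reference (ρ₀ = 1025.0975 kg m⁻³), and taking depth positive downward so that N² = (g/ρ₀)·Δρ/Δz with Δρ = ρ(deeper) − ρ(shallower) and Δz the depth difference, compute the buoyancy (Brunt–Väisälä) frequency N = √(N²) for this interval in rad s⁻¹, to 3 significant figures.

Δρ = 1026.265 − 1023.930 = 2.335 kg m⁻³ over Δz = 148.5 − 73.2 = 75.3 m.
N² = (9.81/1025.0975) × (2.335/75.3) = 2.9675 × 10⁻⁴ s⁻².
N = √(2.9675 × 10⁻⁴) = 0.017226 rad s⁻¹ ≈ 0.0172 rad s⁻¹.

0.0172 rad s⁻¹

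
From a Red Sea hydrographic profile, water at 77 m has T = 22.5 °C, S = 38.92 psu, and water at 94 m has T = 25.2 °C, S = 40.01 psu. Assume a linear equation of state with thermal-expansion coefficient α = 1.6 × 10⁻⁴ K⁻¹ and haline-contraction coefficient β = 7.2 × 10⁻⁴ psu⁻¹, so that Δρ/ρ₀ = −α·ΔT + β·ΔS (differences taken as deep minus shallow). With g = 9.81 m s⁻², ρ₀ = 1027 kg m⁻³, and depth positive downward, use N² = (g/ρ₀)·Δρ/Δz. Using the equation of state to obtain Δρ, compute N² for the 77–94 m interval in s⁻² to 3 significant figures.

2.04 × 10⁻⁴ s⁻²

ΔT = +2.7 K, ΔS = +1.09 psu (deep − shallow).
Δρ/ρ₀ = −αΔT + βΔS = -4.32 × 10⁻⁴ + 7.848 × 10⁻⁴ = 3.528 × 10⁻⁴, so Δρ ≈ 0.3623 kg m⁻³.
N² = (g/ρ₀)·Δρ/Δz = g·(Δρ/ρ₀)/Δz = 9.81 × 3.528 × 10⁻⁴ / 17 = 2.0359 × 10⁻⁴ s⁻² ≈ 2.04 × 10⁻⁴ s⁻².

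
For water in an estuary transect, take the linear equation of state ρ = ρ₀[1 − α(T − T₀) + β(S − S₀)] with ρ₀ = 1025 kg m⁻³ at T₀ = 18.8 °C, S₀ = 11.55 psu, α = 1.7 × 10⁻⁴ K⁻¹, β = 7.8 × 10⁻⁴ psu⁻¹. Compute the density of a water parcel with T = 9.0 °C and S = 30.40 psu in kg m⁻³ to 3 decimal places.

T − T₀ = -9.8 K, S − S₀ = +18.85 psu.
Bracket = 1 − α·(-9.8) + β·(+18.85) = 1 + (0.016369) = 1.0163690.
ρ = 1025 × 1.0163690 = 1041.778 kg m⁻³.

1041.778 kg m⁻³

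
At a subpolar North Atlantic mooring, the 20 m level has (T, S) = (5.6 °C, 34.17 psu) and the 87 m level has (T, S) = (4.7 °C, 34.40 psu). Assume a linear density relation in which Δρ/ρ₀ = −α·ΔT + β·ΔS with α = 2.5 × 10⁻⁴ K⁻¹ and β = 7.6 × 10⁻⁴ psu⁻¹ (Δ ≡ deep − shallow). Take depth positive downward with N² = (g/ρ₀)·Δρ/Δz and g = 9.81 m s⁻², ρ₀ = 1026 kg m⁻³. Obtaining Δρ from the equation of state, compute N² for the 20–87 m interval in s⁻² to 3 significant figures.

ΔT = -0.9 K, ΔS = +0.23 psu (deep − shallow).
Δρ/ρ₀ = −αΔT + βΔS = 2.25 × 10⁻⁴ + 1.748 × 10⁻⁴ = 3.998 × 10⁻⁴, so Δρ ≈ 0.4102 kg m⁻³.
N² = (g/ρ₀)·Δρ/Δz = g·(Δρ/ρ₀)/Δz = 9.81 × 3.998 × 10⁻⁴ / 67 = 5.8538 × 10⁻⁵ s⁻² ≈ 5.85 × 10⁻⁵ s⁻².

5.85 × 10⁻⁵ s⁻²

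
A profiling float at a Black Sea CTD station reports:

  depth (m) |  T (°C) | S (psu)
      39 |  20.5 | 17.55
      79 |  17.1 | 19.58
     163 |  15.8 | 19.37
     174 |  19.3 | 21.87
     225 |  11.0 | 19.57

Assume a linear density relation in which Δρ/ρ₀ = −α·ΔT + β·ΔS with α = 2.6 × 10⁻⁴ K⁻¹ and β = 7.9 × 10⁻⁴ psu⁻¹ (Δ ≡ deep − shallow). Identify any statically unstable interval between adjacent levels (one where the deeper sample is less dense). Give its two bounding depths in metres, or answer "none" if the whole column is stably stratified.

Evaluate Δρ/ρ₀ = −αΔT + βΔS across each adjacent pair:
  39–79 m: −αΔT+βΔS = −(2.6 × 10⁻⁴)(-3.4)+(7.9 × 10⁻⁴)(+2.03) = 2.5 × 10⁻³ → stable
  79–163 m: −αΔT+βΔS = −(2.6 × 10⁻⁴)(-1.3)+(7.9 × 10⁻⁴)(-0.21) = 1.7 × 10⁻⁴ → stable
  163–174 m: −αΔT+βΔS = −(2.6 × 10⁻⁴)(+3.5)+(7.9 × 10⁻⁴)(+2.50) = 1.1 × 10⁻³ → stable
  174–225 m: −αΔT+βΔS = −(2.6 × 10⁻⁴)(-8.3)+(7.9 × 10⁻⁴)(-2.30) = 3.4 × 10⁻⁴ → stable
Every interval has Δρ > 0: the column is stably stratified throughout.

none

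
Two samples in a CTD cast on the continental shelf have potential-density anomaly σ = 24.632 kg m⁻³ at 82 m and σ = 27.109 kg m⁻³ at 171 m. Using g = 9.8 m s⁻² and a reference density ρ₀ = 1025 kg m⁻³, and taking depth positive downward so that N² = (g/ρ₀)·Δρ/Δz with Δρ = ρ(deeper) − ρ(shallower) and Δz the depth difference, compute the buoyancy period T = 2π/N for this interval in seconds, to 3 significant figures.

385 s

Δρ = 1027.109 − 1024.632 = 2.477 kg m⁻³ over Δz = 171 − 82 = 89 m.
N² = (9.8/1025) × (2.477/89) = 2.6610 × 10⁻⁴ s⁻².
N = √(2.6610 × 10⁻⁴) = 0.016313 rad s⁻¹, so T = 2π/N = 385.16 s ≈ 385 s.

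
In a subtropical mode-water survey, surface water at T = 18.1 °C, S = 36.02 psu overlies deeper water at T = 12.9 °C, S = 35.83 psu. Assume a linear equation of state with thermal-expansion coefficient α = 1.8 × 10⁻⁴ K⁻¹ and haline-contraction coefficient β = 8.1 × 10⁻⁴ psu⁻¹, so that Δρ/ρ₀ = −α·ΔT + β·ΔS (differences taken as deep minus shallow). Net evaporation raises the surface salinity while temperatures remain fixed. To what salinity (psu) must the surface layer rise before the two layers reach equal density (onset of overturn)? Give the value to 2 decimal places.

Neutral buoyancy requires −α(T_deep − T_surf) + β(S_deep − S_surf′) = 0.
S_surf′ = S_deep − (α/β)·ΔT = 35.83 − (1.8 × 10⁻⁴/8.1 × 10⁻⁴)·(-5.2) = 36.9856 psu.
Increase required: 36.9856 − 36.02 = 0.9656 psu.

36.99 psu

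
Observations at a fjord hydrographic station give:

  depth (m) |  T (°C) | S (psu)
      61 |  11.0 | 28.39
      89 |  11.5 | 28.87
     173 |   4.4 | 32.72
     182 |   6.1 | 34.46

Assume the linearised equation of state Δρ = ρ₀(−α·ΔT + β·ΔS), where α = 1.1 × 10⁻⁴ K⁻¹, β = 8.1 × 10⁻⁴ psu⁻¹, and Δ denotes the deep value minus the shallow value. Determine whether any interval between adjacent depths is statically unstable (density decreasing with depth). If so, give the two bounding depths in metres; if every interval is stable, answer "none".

none

Evaluate Δρ/ρ₀ = −αΔT + βΔS across each adjacent pair:
  61–89 m: −αΔT+βΔS = −(1.1 × 10⁻⁴)(+0.5)+(8.1 × 10⁻⁴)(+0.48) = 3.3 × 10⁻⁴ → stable
  89–173 m: −αΔT+βΔS = −(1.1 × 10⁻⁴)(-7.1)+(8.1 × 10⁻⁴)(+3.85) = 3.9 × 10⁻³ → stable
  173–182 m: −αΔT+βΔS = −(1.1 × 10⁻⁴)(+1.7)+(8.1 × 10⁻⁴)(+1.74) = 1.2 × 10⁻³ → stable
Every interval has Δρ > 0: the column is stably stratified throughout.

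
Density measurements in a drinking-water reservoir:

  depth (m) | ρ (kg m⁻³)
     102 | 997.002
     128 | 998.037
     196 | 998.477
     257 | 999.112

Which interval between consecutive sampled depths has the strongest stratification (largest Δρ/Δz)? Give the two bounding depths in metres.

Compute the density gradient over each adjacent pair:
  102–128 m: Δρ/Δz = 1.035/26 = 0.040 kg m⁻⁴
  128–196 m: Δρ/Δz = 0.440/68 = 6.5 × 10⁻³ kg m⁻⁴
  196–257 m: Δρ/Δz = 0.635/61 = 0.010 kg m⁻⁴
The largest gradient is in the 102–128 m interval — the pycnocline.

102–128 m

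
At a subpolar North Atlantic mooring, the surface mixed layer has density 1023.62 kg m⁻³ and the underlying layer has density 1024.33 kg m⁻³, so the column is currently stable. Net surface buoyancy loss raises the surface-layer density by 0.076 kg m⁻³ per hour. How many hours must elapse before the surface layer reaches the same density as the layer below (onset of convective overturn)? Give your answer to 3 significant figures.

Density deficit of the surface layer: 1024.33 − 1023.62 = 0.71 kg m⁻³.
Required change = 0.71 / 0.076 = 9.34 hours.

9.34 hours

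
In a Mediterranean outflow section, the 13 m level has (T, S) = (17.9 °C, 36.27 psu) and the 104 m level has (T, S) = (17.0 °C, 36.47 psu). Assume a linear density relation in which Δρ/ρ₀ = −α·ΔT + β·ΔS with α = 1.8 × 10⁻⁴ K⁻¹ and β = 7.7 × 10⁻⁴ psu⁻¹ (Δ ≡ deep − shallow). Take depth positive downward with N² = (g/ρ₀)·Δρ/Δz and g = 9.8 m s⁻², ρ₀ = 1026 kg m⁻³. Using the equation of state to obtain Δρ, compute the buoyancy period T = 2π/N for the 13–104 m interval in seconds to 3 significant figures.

ΔT = -0.9 K, ΔS = +0.20 psu (deep − shallow).
Δρ/ρ₀ = −αΔT + βΔS = 1.62 × 10⁻⁴ + 1.54 × 10⁻⁴ = 3.16 × 10⁻⁴, so Δρ ≈ 0.3242 kg m⁻³.
N² = (g/ρ₀)·Δρ/Δz = g·(Δρ/ρ₀)/Δz = 9.8 × 3.16 × 10⁻⁴ / 91 = 3.4031 × 10⁻⁵ s⁻².
N = √(3.4031 × 10⁻⁵) = 5.8336 × 10⁻³ rad s⁻¹ → T = 2π/N = 1.0771 × 10³ s ≈ 1.08 × 10³ s.

1.08 × 10³ s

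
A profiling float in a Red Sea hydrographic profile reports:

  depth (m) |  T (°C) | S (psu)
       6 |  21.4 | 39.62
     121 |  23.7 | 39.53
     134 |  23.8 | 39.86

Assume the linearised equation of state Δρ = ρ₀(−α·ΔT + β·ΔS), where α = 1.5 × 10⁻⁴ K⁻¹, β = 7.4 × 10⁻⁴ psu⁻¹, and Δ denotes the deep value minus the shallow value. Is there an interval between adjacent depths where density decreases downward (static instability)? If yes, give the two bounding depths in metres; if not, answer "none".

6–121 m

Evaluate Δρ/ρ₀ = −αΔT + βΔS across each adjacent pair:
  6–121 m: −αΔT+βΔS = −(1.5 × 10⁻⁴)(+2.3)+(7.4 × 10⁻⁴)(-0.09) = -4.1 × 10⁻⁴ → UNSTABLE
  121–134 m: −αΔT+βΔS = −(1.5 × 10⁻⁴)(+0.1)+(7.4 × 10⁻⁴)(+0.33) = 2.3 × 10⁻⁴ → stable
The 6–121 m interval has Δρ < 0: lighter water underlies denser water.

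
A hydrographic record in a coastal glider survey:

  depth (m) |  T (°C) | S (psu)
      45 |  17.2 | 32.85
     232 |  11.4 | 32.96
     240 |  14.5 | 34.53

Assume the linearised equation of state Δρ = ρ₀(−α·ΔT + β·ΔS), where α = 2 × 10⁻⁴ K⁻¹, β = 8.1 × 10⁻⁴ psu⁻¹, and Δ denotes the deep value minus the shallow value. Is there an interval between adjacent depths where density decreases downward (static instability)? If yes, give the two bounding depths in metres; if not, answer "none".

none

Evaluate Δρ/ρ₀ = −αΔT + βΔS across each adjacent pair:
  45–232 m: −αΔT+βΔS = −(2 × 10⁻⁴)(-5.8)+(8.1 × 10⁻⁴)(+0.11) = 1.2 × 10⁻³ → stable
  232–240 m: −αΔT+βΔS = −(2 × 10⁻⁴)(+3.1)+(8.1 × 10⁻⁴)(+1.57) = 6.5 × 10⁻⁴ → stable
Every interval has Δρ > 0: the column is stably stratified throughout.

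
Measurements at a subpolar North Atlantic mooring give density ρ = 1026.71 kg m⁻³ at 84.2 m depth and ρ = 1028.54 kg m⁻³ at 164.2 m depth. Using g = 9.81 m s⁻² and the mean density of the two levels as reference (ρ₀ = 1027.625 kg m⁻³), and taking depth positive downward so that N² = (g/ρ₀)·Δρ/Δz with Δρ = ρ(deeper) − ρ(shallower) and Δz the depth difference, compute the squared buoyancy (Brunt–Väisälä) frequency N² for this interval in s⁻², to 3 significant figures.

Δρ = 1028.54 − 1026.71 = 1.83 kg m⁻³ over Δz = 164.2 − 84.2 = 80 m.
N² = (9.81/1027.625) × (1.83/80) = 2.1837 × 10⁻⁴ s⁻² ≈ 2.18 × 10⁻⁴ s⁻².

2.18 × 10⁻⁴ s⁻²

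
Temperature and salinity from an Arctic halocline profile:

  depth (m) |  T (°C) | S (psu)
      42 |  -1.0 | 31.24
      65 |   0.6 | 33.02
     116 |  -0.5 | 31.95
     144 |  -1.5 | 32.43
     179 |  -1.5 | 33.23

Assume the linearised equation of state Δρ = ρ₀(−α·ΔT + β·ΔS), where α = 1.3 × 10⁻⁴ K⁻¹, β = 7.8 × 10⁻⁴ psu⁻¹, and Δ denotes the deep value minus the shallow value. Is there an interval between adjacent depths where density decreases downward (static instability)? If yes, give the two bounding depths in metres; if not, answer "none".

65–116 m

Evaluate Δρ/ρ₀ = −αΔT + βΔS across each adjacent pair:
  42–65 m: −αΔT+βΔS = −(1.3 × 10⁻⁴)(+1.6)+(7.8 × 10⁻⁴)(+1.78) = 1.2 × 10⁻³ → stable
  65–116 m: −αΔT+βΔS = −(1.3 × 10⁻⁴)(-1.1)+(7.8 × 10⁻⁴)(-1.07) = -6.9 × 10⁻⁴ → UNSTABLE
  116–144 m: −αΔT+βΔS = −(1.3 × 10⁻⁴)(-1.0)+(7.8 × 10⁻⁴)(+0.48) = 5.0 × 10⁻⁴ → stable
  144–179 m: −αΔT+βΔS = −(1.3 × 10⁻⁴)(+0.0)+(7.8 × 10⁻⁴)(+0.80) = 6.2 × 10⁻⁴ → stable
The 65–116 m interval has Δρ < 0: lighter water underlies denser water.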